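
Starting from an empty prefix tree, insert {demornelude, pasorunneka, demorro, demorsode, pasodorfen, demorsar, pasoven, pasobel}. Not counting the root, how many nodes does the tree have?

Trace insertions, counting only characters that open a new branch:
  "demornelude" → 11 new (d, e, m, o, r, n, e, l, u, d, e)
  "pasorunneka" → 11 new (p, a, s, o, r, u, n, n, e, k, a)
  "demorro" → prefix "demor" already present; 2 new (r, o)
  "demorsode" → prefix "demor" already present; 4 new (s, o, d, e)
  "pasodorfen" → prefix "paso" already present; 6 new (d, o, r, f, e, n)
  "demorsar" → prefix "demors" already present; 2 new (a, r)
  "pasoven" → prefix "paso" already present; 3 new (v, e, n)
  "pasobel" → prefix "paso" already present; 3 new (b, e, l)
Total nodes = 11 + 11 + 2 + 4 + 6 + 2 + 3 + 3 = 42

42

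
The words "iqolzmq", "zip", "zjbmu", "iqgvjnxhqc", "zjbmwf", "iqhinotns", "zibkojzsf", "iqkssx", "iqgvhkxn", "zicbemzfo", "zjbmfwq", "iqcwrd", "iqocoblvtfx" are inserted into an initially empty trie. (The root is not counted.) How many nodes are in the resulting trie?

68

Count nodes per top-level branch (shared prefixes stored once):
  'i'-branch (iqcwrd, iqgvhkxn, iqgvjnxhqc, iqhinotns, iqkssx, iqocoblvtfx, iqolzmq): 42 nodes
  'z'-branch (zibkojzsf, zicbemzfo, zip, zjbmfwq, zjbmu, zjbmwf): 26 nodes
Sum: 68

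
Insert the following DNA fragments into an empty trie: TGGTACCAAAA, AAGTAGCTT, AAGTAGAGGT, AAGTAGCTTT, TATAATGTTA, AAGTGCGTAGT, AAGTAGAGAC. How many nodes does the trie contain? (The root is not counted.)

Trace insertions, counting only characters that open a new branch:
  "TGGTACCAAAA" → 11 new (T, G, G, T, A, C, C, A, A, A, A)
  "AAGTAGCTT" → 9 new (A, A, G, T, A, G, C, T, T)
  "AAGTAGAGGT" → prefix "AAGTAG" already present; 4 new (A, G, G, T)
  "AAGTAGCTTT" → prefix "AAGTAGCTT" already present; 1 new (T)
  "TATAATGTTA" → prefix "T" already present; 9 new (A, T, A, A, T, G, T, T, A)
  "AAGTGCGTAGT" → prefix "AAGT" already present; 7 new (G, C, G, T, A, G, T)
  "AAGTAGAGAC" → prefix "AAGTAGAG" already present; 2 new (A, C)
Total nodes = 11 + 9 + 4 + 1 + 9 + 7 + 2 = 43

43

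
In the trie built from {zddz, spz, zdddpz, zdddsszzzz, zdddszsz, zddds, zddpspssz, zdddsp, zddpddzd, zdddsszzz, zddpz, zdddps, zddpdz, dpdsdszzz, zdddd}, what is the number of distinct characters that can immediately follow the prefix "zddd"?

Walk "zddd" from the root, arriving at one node.
Distinct next characters after "zddd": d, p, s.
That node has 3 child edges.

3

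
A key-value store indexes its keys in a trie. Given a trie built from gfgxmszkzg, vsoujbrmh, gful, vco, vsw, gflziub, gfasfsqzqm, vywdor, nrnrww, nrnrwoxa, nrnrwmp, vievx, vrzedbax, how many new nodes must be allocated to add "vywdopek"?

3

Walking "vywdopek" from the root, the first 5 characters ("vywdo") follow existing edges; "p" is the first miss.
So 8 − 5 = 3 new nodes.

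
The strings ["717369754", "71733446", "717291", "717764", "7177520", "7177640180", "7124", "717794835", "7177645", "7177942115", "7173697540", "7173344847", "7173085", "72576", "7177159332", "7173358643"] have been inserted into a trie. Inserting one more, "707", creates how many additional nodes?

Walking "707" from the root, the first 1 characters ("7") follow existing edges; "0" is the first miss.
New nodes needed: |"707"| − 1 = 3 − 1 = 2.

2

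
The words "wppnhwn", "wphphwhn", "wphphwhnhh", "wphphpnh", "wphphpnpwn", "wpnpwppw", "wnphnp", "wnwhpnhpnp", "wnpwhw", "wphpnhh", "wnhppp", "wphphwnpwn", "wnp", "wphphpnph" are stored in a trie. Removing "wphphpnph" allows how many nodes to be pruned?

Walk "wphphpnph" from the leaf back toward the root, removing each node that no remaining word uses.
The suffix "h" (1 node) is used only by "wphphpnph"; the node for "wphphpnp" still has the child "w", so pruning stops there.
Nodes removed: 1

1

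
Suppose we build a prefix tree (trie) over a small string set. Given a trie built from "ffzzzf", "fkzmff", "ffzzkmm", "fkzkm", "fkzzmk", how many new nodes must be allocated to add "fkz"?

0

Every character of "fkz" already lies on an existing path (it is a prefix of some stored word).
No new nodes are needed: 0.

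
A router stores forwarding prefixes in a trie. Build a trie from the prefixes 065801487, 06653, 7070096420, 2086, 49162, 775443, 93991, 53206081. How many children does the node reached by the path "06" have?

2

Follow the path "06" to its node, then look at its outgoing edges.
Distinct next characters after "06": 5, 6.
That node has 2 child edges.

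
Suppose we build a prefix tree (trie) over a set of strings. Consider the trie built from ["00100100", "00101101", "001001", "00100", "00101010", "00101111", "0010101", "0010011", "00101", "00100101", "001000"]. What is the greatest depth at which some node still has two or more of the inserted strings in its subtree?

7

Equivalently: take the maximum, over all pairs, of their longest common prefix length.
"00100100" and "00100101" agree on "0010010" (7 characters) before diverging; nothing deeper is shared.
Longest shared-prefix length: 7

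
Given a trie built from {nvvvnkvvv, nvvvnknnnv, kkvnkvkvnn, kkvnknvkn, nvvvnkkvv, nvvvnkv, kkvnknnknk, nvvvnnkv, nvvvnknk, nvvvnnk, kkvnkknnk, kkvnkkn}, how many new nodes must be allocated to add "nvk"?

"nv" is already a path in the trie; the remaining "k" must be added.
New nodes needed: |"nvk"| − 2 = 3 − 2 = 1.

1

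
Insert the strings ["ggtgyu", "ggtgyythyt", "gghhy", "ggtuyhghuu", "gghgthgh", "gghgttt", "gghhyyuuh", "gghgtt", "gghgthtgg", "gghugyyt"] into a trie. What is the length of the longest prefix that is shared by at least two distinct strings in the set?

6

The deepest shared node is where two words last agree before diverging.
e.g. "gghgthgh" and "gghgthtgg" share the prefix "gghgth" of length 6; no pair shares a longer one.
Longest shared-prefix length: 6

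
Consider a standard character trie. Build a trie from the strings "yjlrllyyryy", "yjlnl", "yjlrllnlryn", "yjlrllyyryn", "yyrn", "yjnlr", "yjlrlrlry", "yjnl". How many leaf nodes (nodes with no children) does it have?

7

A leaf is a node with no children — equivalently, the end of a word that is not a proper prefix of any other stored word.
Those words: "yjlnl", "yjlrllnlryn", "yjlrllyyryn", "yjlrllyyryy", "yjlrlrlry", "yjnlr", "yyrn"
Leaf count: 7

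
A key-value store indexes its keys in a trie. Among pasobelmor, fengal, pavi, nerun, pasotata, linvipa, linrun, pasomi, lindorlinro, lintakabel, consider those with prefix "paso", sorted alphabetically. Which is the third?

pasotata

DFS of the "paso" subtree visits, in order: "pasobelmor", "pasomi", "pasotata"
The 3rd is pasotata.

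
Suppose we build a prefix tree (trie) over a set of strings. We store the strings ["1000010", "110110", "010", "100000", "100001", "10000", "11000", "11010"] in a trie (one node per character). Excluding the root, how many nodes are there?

Count nodes per top-level branch (shared prefixes stored once):
  '0'-branch (010): 3 nodes
  '1'-branch (10000, 100000, 100001, 1000010, 11000, 11010, 110110): 16 nodes
Sum: 19

19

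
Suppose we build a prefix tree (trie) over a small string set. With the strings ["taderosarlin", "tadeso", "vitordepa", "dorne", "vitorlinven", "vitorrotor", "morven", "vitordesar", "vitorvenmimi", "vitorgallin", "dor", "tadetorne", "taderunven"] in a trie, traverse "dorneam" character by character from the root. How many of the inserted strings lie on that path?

2

Check each prefix of "dorneam" against the stored set — each match is an end-marker on the path.
Prefixes of the query that are stored words: "dor", "dorne"
Count: 2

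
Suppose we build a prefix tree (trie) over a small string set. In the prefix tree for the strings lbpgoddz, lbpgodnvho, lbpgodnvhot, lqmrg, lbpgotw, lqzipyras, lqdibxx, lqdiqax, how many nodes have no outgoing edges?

7

A leaf is a node with no children — equivalently, the end of a word that is not a proper prefix of any other stored word.
Those words: "lbpgoddz", "lbpgodnvhot", "lbpgotw", "lqdibxx", "lqdiqax", "lqmrg", "lqzipyras"
Leaf count: 7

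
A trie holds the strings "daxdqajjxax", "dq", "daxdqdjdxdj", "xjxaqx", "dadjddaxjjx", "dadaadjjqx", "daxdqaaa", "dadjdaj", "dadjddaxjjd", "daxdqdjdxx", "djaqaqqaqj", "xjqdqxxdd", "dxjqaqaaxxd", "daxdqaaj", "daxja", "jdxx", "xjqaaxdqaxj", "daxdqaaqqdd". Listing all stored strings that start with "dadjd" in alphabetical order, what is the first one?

dadjdaj

Words with prefix "dadjd", in lexicographic order: "dadjdaj", "dadjddaxjjd", "dadjddaxjjx"
The 1st is dadjdaj.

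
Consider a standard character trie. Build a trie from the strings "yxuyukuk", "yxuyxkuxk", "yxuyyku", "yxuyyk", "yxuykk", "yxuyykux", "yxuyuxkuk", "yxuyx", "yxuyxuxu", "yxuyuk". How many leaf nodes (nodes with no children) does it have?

6

A leaf is a node with no children — equivalently, the end of a word that is not a proper prefix of any other stored word.
Those words: "yxuykk", "yxuyukuk", "yxuyuxkuk", "yxuyxkuxk", "yxuyxuxu", "yxuyykux"
Leaf count: 6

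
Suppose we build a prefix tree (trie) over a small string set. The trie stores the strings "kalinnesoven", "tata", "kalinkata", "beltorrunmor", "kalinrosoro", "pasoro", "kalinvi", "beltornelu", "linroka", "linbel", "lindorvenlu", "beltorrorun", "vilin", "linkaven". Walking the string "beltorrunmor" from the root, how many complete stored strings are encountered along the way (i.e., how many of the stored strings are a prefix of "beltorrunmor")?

1

Traverse "beltorrunmor" character by character; count nodes along the way that are marked as word ends.
Prefixes of the query that are stored words: "beltorrunmor"
Count: 1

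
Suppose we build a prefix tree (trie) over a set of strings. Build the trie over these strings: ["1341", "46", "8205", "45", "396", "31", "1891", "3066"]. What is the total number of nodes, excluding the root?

Count nodes per top-level branch (shared prefixes stored once):
  '1'-branch (1341, 1891): 7 nodes
  '3'-branch (3066, 31, 396): 7 nodes
  '4'-branch (45, 46): 3 nodes
  '8'-branch (8205): 4 nodes
Sum: 21

21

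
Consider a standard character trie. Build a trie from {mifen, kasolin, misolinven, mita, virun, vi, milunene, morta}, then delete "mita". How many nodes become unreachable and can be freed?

A node on "mita"'s path can go only if nothing else ends at it or branches off below it.
The suffix "ta" (2 nodes) is used only by "mita"; the node for "mi" still has the child "f", so pruning stops there.
Nodes removed: 2

2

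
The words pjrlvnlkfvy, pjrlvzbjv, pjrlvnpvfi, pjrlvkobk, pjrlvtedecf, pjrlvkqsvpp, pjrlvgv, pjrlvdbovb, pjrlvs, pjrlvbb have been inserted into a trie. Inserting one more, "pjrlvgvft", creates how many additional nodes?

2

"pjrlvgv" is already a path in the trie; the remaining "ft" must be added.
Each of the 2 remaining characters creates one node.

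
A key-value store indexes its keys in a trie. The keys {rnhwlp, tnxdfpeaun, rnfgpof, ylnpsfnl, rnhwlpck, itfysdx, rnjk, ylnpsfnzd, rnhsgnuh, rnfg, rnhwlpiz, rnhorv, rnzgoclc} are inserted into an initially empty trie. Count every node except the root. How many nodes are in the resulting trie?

58

Trace insertions, counting only characters that open a new branch:
  "rnhwlp" → 6 new (r, n, h, w, l, p)
  "tnxdfpeaun" → 10 new (t, n, x, d, f, p, e, a, u, n)
  "rnfgpof" → prefix "rn" already present; 5 new (f, g, p, o, f)
  "ylnpsfnl" → 8 new (y, l, n, p, s, f, n, l)
  "rnhwlpck" → prefix "rnhwlp" already present; 2 new (c, k)
  "itfysdx" → 7 new (i, t, f, y, s, d, x)
  "rnjk" → prefix "rn" already present; 2 new (j, k)
  "ylnpsfnzd" → prefix "ylnpsfn" already present; 2 new (z, d)
  "rnhsgnuh" → prefix "rnh" already present; 5 new (s, g, n, u, h)
  "rnfg" → prefix "rnfg" already present; 0 new (none)
  "rnhwlpiz" → prefix "rnhwlp" already present; 2 new (i, z)
  "rnhorv" → prefix "rnh" already present; 3 new (o, r, v)
  "rnzgoclc" → prefix "rn" already present; 6 new (z, g, o, c, l, c)
Total nodes = 6 + 10 + 5 + 8 + 2 + 7 + 2 + 2 + 5 + 0 + 2 + 3 + 6 = 58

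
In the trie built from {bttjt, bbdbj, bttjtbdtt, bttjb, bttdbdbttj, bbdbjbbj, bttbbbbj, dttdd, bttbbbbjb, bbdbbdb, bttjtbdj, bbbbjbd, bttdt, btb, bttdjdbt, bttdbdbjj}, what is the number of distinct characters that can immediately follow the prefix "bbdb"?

Follow the path "bbdb" to its node, then look at its outgoing edges.
Distinct next characters after "bbdb": b, j.
That node has 2 child edges.

2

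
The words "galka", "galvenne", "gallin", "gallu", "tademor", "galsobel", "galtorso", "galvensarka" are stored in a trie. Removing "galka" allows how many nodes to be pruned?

Walk "galka" from the leaf back toward the root, removing each node that no remaining word uses.
The suffix "ka" (2 nodes) is used only by "galka"; the node for "gal" still has the child "v", so pruning stops there.
Nodes removed: 2

2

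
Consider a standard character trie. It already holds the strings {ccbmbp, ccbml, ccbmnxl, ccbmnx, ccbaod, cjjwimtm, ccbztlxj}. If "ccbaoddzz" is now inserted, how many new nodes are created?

3

"ccbaod" is already a path in the trie; the remaining "dzz" must be added.
Each of the 3 remaining characters creates one node.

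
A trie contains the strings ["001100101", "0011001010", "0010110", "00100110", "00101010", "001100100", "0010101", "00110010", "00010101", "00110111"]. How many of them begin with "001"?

Walk to "001"; the words in its subtree are exactly those with that prefix.
Words under "001": 00100110, 0010101, 00101010, 0010110, 00110010, 001100100, 001100101, 0011001010, 00110111
Count: 9

9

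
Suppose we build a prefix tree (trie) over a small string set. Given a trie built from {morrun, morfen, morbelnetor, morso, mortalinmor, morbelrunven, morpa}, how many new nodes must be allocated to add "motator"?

5

The longest prefix of "motator" already in the trie is "mo" (length 2).
Each of the 5 remaining characters creates one node.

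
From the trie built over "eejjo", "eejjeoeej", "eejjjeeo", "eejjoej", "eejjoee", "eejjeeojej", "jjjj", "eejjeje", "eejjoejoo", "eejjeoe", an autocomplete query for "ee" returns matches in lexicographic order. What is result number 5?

eejjjeeo

Words with prefix "ee", in lexicographic order: "eejjeeojej", "eejjeje", "eejjeoe", "eejjeoeej", "eejjjeeo", "eejjo", "eejjoee", "eejjoej", "eejjoejoo"
The 5th is eejjjeeo.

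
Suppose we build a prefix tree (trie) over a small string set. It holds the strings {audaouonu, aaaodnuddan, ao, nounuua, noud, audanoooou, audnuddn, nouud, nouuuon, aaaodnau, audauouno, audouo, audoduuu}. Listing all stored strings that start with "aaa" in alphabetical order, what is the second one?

Words with prefix "aaa", in lexicographic order: "aaaodnau", "aaaodnuddan"
Position 2: aaaodnuddan

aaaodnuddan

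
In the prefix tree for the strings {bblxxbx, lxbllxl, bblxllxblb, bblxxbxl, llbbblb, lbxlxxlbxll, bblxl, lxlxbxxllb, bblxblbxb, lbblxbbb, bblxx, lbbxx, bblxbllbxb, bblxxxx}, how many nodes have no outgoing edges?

Leaves are exactly the stored words that no other stored word extends.
Those words: "bblxblbxb", "bblxbllbxb", "bblxllxblb", "bblxxbxl", "bblxxxx", "lbblxbbb", "lbbxx", "lbxlxxlbxll", "llbbblb", "lxbllxl", "lxlxbxxllb"
Leaf count: 11

11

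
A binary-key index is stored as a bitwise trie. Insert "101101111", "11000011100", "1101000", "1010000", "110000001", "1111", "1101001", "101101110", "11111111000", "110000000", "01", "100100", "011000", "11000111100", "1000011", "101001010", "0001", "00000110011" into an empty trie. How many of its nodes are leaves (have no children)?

16

Leaves are exactly the stored words that no other stored word extends.
Those words: "00000110011", "0001", "011000", "1000011", "100100", "1010000", "101001010", "101101110", "101101111", "110000000", "110000001", "11000011100", "11000111100", "1101000", "1101001", "11111111000"
Leaf count: 16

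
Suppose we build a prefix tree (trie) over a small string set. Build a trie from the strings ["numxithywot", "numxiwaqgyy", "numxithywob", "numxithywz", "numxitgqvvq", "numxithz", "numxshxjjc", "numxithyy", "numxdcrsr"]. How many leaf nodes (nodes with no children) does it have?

A leaf is a node with no children — equivalently, the end of a word that is not a proper prefix of any other stored word.
Those words: "numxdcrsr", "numxitgqvvq", "numxithywob", "numxithywot", "numxithywz", "numxithyy", "numxithz", "numxiwaqgyy", "numxshxjjc"
Leaf count: 9

9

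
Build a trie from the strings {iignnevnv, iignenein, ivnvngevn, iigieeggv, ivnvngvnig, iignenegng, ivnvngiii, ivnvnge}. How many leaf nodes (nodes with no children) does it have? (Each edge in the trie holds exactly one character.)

7

A leaf is a node with no children — equivalently, the end of a word that is not a proper prefix of any other stored word.
Those words: "iigieeggv", "iignenegng", "iignenein", "iignnevnv", "ivnvngevn", "ivnvngiii", "ivnvngvnig"
Leaf count: 7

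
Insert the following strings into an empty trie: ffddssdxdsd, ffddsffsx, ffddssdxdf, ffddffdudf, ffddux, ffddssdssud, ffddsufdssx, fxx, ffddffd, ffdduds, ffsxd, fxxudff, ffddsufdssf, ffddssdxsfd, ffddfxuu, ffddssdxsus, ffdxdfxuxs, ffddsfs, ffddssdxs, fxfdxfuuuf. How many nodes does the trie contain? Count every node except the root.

Insert word by word; a character creates a node only if that edge doesn't already exist:
  "ffddssdxdsd" → 11 new (f, f, d, d, s, s, d, x, d, s, d)
  "ffddsffsx" → prefix "ffdds" already present; 4 new (f, f, s, x)
  "ffddssdxdf" → prefix "ffddssdxd" already present; 1 new (f)
  "ffddffdudf" → prefix "ffdd" already present; 6 new (f, f, d, u, d, f)
  "ffddux" → prefix "ffdd" already present; 2 new (u, x)
  "ffddssdssud" → prefix "ffddssd" already present; 4 new (s, s, u, d)
  "ffddsufdssx" → prefix "ffdds" already present; 6 new (u, f, d, s, s, x)
  "fxx" → prefix "f" already present; 2 new (x, x)
  "ffddffd" → prefix "ffddffd" already present; 0 new (none)
  "ffdduds" → prefix "ffddu" already present; 2 new (d, s)
  "ffsxd" → prefix "ff" already present; 3 new (s, x, d)
  "fxxudff" → prefix "fxx" already present; 4 new (u, d, f, f)
  "ffddsufdssf" → prefix "ffddsufdss" already present; 1 new (f)
  "ffddssdxsfd" → prefix "ffddssdx" already present; 3 new (s, f, d)
  "ffddfxuu" → prefix "ffddf" already present; 3 new (x, u, u)
  "ffddssdxsus" → prefix "ffddssdxs" already present; 2 new (u, s)
  "ffdxdfxuxs" → prefix "ffd" already present; 7 new (x, d, f, x, u, x, s)
  "ffddsfs" → prefix "ffddsf" already present; 1 new (s)
  "ffddssdxs" → prefix "ffddssdxs" already present; 0 new (none)
  "fxfdxfuuuf" → prefix "fx" already present; 8 new (f, d, x, f, u, u, u, f)
Total nodes = 11 + 4 + 1 + 6 + 2 + 4 + 6 + 2 + 0 + 2 + 3 + 4 + 1 + 3 + 3 + 2 + 7 + 1 + 0 + 8 = 70

70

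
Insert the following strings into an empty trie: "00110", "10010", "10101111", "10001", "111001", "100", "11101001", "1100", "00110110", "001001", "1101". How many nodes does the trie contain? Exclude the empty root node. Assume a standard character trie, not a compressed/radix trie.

36

Trie structure (* marks end of a word):
(root)
├─ 0
│  └─ 0
│     └─ 1
│        ├─ 0
│        │  └─ 0
│        │     └─ 1 *
│        └─ 1
│           └─ 0 *
│              └─ 1
│                 └─ 1
│                    └─ 0 *
└─ 1
   ├─ 0
   │  ├─ 0 *
   │  │  ├─ 0
   │  │  │  └─ 1 *
   │  │  └─ 1
   │  │     └─ 0 *
   │  └─ 1
   │     └─ 0
   │        └─ 1
   │           └─ 1
   │              └─ 1
   │                 └─ 1 *
   └─ 1
      ├─ 0
      │  ├─ 0 *
      │  └─ 1 *
      └─ 1
         └─ 0
            ├─ 0
            │  └─ 1 *
            └─ 1
               └─ 0
                  └─ 0
                     └─ 1 *
Counting every labelled node above: 36.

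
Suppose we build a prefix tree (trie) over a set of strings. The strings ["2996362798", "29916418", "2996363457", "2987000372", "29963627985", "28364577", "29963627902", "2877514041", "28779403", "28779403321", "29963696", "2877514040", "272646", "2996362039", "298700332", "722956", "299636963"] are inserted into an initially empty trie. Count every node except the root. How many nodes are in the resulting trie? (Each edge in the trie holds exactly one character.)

73

Count nodes per top-level branch (shared prefixes stored once):
  '2'-branch (272646, 28364577, 2877514040, 2877514041, 28779403, 28779403321, 2987000372, 298700332, 29916418, 2996362039, 29963627902, 2996362798, 29963627985, 2996363457, 29963696, 299636963): 67 nodes
  '7'-branch (722956): 6 nodes
Sum: 73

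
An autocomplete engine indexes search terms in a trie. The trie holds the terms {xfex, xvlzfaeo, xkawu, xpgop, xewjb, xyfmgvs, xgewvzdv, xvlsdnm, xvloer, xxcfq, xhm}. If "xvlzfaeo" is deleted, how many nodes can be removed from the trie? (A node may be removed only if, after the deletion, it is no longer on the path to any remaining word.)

A node on "xvlzfaeo"'s path can go only if nothing else ends at it or branches off below it.
The suffix "zfaeo" (5 nodes) is used only by "xvlzfaeo"; the node for "xvl" still has the child "s", so pruning stops there.
Nodes removed: 5

5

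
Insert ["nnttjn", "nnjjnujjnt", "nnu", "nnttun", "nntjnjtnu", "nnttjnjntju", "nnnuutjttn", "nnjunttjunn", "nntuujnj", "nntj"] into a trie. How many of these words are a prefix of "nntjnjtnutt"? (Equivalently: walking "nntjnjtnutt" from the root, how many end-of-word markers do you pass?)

Walk "nntjnjtnutt" from the root; an end-of-word marker is hit whenever a stored word is a prefix of "nntjnjtnutt".
Prefixes of the query that are stored words: "nntj", "nntjnjtnu"
Count: 2

2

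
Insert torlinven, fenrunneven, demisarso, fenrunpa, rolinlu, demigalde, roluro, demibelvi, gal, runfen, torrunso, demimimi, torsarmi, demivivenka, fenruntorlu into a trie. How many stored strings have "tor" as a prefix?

Walk to "tor"; the words in its subtree are exactly those with that prefix.
Words under "tor": torlinven, torrunso, torsarmi
Count: 3

3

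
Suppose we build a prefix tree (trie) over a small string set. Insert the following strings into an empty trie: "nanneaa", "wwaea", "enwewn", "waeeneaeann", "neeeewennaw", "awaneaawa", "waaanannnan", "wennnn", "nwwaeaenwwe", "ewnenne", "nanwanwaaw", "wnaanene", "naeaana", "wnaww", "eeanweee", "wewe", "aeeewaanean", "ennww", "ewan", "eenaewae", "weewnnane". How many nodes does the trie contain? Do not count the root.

135

Trace insertions, counting only characters that open a new branch:
  "nanneaa" → 7 new (n, a, n, n, e, a, a)
  "wwaea" → 5 new (w, w, a, e, a)
  "enwewn" → 6 new (e, n, w, e, w, n)
  "waeeneaeann" → prefix "w" already present; 10 new (a, e, e, n, e, a, e, a, n, n)
  "neeeewennaw" → prefix "n" already present; 10 new (e, e, e, e, w, e, n, n, a, w)
  "awaneaawa" → 9 new (a, w, a, n, e, a, a, w, a)
  "waaanannnan" → prefix "wa" already present; 9 new (a, a, n, a, n, n, n, a, n)
  "wennnn" → prefix "w" already present; 5 new (e, n, n, n, n)
  "nwwaeaenwwe" → prefix "n" already present; 10 new (w, w, a, e, a, e, n, w, w, e)
  "ewnenne" → prefix "e" already present; 6 new (w, n, e, n, n, e)
  "nanwanwaaw" → prefix "nan" already present; 7 new (w, a, n, w, a, a, w)
  "wnaanene" → prefix "w" already present; 7 new (n, a, a, n, e, n, e)
  "naeaana" → prefix "na" already present; 5 new (e, a, a, n, a)
  "wnaww" → prefix "wna" already present; 2 new (w, w)
  "eeanweee" → prefix "e" already present; 7 new (e, a, n, w, e, e, e)
  "wewe" → prefix "we" already present; 2 new (w, e)
  "aeeewaanean" → prefix "a" already present; 10 new (e, e, e, w, a, a, n, e, a, n)
  "ennww" → prefix "en" already present; 3 new (n, w, w)
  "ewan" → prefix "ew" already present; 2 new (a, n)
  "eenaewae" → prefix "ee" already present; 6 new (n, a, e, w, a, e)
  "weewnnane" → prefix "we" already present; 7 new (e, w, n, n, a, n, e)
Total nodes = 7 + 5 + 6 + 10 + 10 + 9 + 9 + 5 + 10 + 6 + 7 + 7 + 5 + 2 + 7 + 2 + 10 + 3 + 2 + 6 + 7 = 135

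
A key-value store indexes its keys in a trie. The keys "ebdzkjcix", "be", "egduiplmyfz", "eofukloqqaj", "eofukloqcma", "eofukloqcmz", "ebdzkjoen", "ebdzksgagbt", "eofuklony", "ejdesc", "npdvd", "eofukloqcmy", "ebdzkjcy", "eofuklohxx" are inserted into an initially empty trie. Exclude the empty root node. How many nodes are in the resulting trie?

Trace insertions, counting only characters that open a new branch:
  "ebdzkjcix" → 9 new (e, b, d, z, k, j, c, i, x)
  "be" → 2 new (b, e)
  "egduiplmyfz" → prefix "e" already present; 10 new (g, d, u, i, p, l, m, y, f, z)
  "eofukloqqaj" → prefix "e" already present; 10 new (o, f, u, k, l, o, q, q, a, j)
  "eofukloqcma" → prefix "eofukloq" already present; 3 new (c, m, a)
  "eofukloqcmz" → prefix "eofukloqcm" already present; 1 new (z)
  "ebdzkjoen" → prefix "ebdzkj" already present; 3 new (o, e, n)
  "ebdzksgagbt" → prefix "ebdzk" already present; 6 new (s, g, a, g, b, t)
  "eofuklony" → prefix "eofuklo" already present; 2 new (n, y)
  "ejdesc" → prefix "e" already present; 5 new (j, d, e, s, c)
  "npdvd" → 5 new (n, p, d, v, d)
  "eofukloqcmy" → prefix "eofukloqcm" already present; 1 new (y)
  "ebdzkjcy" → prefix "ebdzkjc" already present; 1 new (y)
  "eofuklohxx" → prefix "eofuklo" already present; 3 new (h, x, x)
Total nodes = 9 + 2 + 10 + 10 + 3 + 1 + 3 + 6 + 2 + 5 + 5 + 1 + 1 + 3 = 61

61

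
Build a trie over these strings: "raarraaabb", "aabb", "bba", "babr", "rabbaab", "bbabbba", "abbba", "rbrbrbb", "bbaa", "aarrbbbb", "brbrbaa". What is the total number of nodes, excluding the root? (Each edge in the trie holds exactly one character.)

52

Trace insertions, counting only characters that open a new branch:
  "raarraaabb" → 10 new (r, a, a, r, r, a, a, a, b, b)
  "aabb" → 4 new (a, a, b, b)
  "bba" → 3 new (b, b, a)
  "babr" → prefix "b" already present; 3 new (a, b, r)
  "rabbaab" → prefix "ra" already present; 5 new (b, b, a, a, b)
  "bbabbba" → prefix "bba" already present; 4 new (b, b, b, a)
  "abbba" → prefix "a" already present; 4 new (b, b, b, a)
  "rbrbrbb" → prefix "r" already present; 6 new (b, r, b, r, b, b)
  "bbaa" → prefix "bba" already present; 1 new (a)
  "aarrbbbb" → prefix "aa" already present; 6 new (r, r, b, b, b, b)
  "brbrbaa" → prefix "b" already present; 6 new (r, b, r, b, a, a)
Total nodes = 10 + 4 + 3 + 3 + 5 + 4 + 4 + 6 + 1 + 6 + 6 = 52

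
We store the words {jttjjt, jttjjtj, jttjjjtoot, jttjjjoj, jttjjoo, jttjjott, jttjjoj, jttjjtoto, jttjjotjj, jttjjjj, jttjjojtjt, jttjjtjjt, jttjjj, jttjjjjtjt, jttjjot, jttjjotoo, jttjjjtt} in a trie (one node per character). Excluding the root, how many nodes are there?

36

For each word, the new-node count is its length minus the longest prefix already in the trie:
  "jttjjt" → 6 new (j, t, t, j, j, t)
  "jttjjtj" → prefix "jttjjt" already present; 1 new (j)
  "jttjjjtoot" → prefix "jttjj" already present; 5 new (j, t, o, o, t)
  "jttjjjoj" → prefix "jttjjj" already present; 2 new (o, j)
  "jttjjoo" → prefix "jttjj" already present; 2 new (o, o)
  "jttjjott" → prefix "jttjjo" already present; 2 new (t, t)
  "jttjjoj" → prefix "jttjjo" already present; 1 new (j)
  "jttjjtoto" → prefix "jttjjt" already present; 3 new (o, t, o)
  "jttjjotjj" → prefix "jttjjot" already present; 2 new (j, j)
  "jttjjjj" → prefix "jttjjj" already present; 1 new (j)
  "jttjjojtjt" → prefix "jttjjoj" already present; 3 new (t, j, t)
  "jttjjtjjt" → prefix "jttjjtj" already present; 2 new (j, t)
  "jttjjj" → prefix "jttjjj" already present; 0 new (none)
  "jttjjjjtjt" → prefix "jttjjjj" already present; 3 new (t, j, t)
  "jttjjot" → prefix "jttjjot" already present; 0 new (none)
  "jttjjotoo" → prefix "jttjjot" already present; 2 new (o, o)
  "jttjjjtt" → prefix "jttjjjt" already present; 1 new (t)
Total nodes = 6 + 1 + 5 + 2 + 2 + 2 + 1 + 3 + 2 + 1 + 3 + 2 + 0 + 3 + 0 + 2 + 1 = 36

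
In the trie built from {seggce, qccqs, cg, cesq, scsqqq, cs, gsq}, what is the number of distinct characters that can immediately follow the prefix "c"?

3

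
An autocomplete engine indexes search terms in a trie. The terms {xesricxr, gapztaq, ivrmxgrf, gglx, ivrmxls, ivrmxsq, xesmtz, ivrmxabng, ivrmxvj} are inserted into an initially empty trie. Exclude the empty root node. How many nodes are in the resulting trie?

39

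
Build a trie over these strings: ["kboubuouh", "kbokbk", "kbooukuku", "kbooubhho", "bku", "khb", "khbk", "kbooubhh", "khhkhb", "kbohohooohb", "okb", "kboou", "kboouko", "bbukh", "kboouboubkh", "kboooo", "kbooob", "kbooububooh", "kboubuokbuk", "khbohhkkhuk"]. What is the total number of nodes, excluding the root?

For each word, the new-node count is its length minus the longest prefix already in the trie:
  "kboubuouh" → 9 new (k, b, o, u, b, u, o, u, h)
  "kbokbk" → prefix "kbo" already present; 3 new (k, b, k)
  "kbooukuku" → prefix "kbo" already present; 6 new (o, u, k, u, k, u)
  "kbooubhho" → prefix "kboou" already present; 4 new (b, h, h, o)
  "bku" → 3 new (b, k, u)
  "khb" → prefix "k" already present; 2 new (h, b)
  "khbk" → prefix "khb" already present; 1 new (k)
  "kbooubhh" → prefix "kbooubhh" already present; 0 new (none)
  "khhkhb" → prefix "kh" already present; 4 new (h, k, h, b)
  "kbohohooohb" → prefix "kbo" already present; 8 new (h, o, h, o, o, o, h, b)
  "okb" → 3 new (o, k, b)
  "kboou" → prefix "kboou" already present; 0 new (none)
  "kboouko" → prefix "kboouk" already present; 1 new (o)
  "bbukh" → prefix "b" already present; 4 new (b, u, k, h)
  "kboouboubkh" → prefix "kbooub" already present; 5 new (o, u, b, k, h)
  "kboooo" → prefix "kboo" already present; 2 new (o, o)
  "kbooob" → prefix "kbooo" already present; 1 new (b)
  "kbooububooh" → prefix "kbooub" already present; 5 new (u, b, o, o, h)
  "kboubuokbuk" → prefix "kboubuo" already present; 4 new (k, b, u, k)
  "khbohhkkhuk" → prefix "khb" already present; 8 new (o, h, h, k, k, h, u, k)
Total nodes = 9 + 3 + 6 + 4 + 3 + 2 + 1 + 0 + 4 + 8 + 3 + 0 + 1 + 4 + 5 + 2 + 1 + 5 + 4 + 8 = 73

73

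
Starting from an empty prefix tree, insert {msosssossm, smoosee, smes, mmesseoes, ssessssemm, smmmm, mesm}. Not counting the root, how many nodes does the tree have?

42

Count nodes per top-level branch (shared prefixes stored once):
  'm'-branch (mesm, mmesseoes, msosssossm): 21 nodes
  's'-branch (smes, smmmm, smoosee, ssessssemm): 21 nodes
Sum: 42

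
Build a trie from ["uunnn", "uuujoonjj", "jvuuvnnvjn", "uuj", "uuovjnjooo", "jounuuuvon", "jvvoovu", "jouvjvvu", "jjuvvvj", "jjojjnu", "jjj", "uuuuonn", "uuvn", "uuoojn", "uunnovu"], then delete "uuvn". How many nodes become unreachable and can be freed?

2

After clearing the end-marker at "uuvn", prune upward until reaching a node still needed by another word.
The suffix "vn" (2 nodes) is used only by "uuvn"; the node for "uu" still has the child "n", so pruning stops there.
Nodes removed: 2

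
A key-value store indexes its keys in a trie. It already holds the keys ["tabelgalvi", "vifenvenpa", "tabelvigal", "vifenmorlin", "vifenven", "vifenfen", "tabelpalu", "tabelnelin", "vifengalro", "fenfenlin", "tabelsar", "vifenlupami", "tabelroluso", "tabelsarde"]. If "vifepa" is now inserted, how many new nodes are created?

2

"vife" is already a path in the trie; the remaining "pa" must be added.
New nodes needed: |"vifepa"| − 4 = 6 − 4 = 2.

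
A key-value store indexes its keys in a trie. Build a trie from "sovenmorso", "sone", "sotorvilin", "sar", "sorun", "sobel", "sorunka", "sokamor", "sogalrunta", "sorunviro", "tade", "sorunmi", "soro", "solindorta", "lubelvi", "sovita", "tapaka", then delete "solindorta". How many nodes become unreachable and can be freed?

8

Walk "solindorta" from the leaf back toward the root, removing each node that no remaining word uses.
The suffix "lindorta" (8 nodes) is used only by "solindorta"; the node for "so" still has the child "v", so pruning stops there.
Nodes removed: 8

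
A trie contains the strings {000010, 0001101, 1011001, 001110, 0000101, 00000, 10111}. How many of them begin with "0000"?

3

Traverse to the node for "0000", then collect every word in that subtree.
Matches: "00000", "000010", "0000101"
Count: 3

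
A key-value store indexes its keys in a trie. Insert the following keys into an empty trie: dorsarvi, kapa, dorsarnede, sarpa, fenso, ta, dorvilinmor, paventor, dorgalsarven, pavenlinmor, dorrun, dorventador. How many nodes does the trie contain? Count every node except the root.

Trace insertions, counting only characters that open a new branch:
  "dorsarvi" → 8 new (d, o, r, s, a, r, v, i)
  "kapa" → 4 new (k, a, p, a)
  "dorsarnede" → prefix "dorsar" already present; 4 new (n, e, d, e)
  "sarpa" → 5 new (s, a, r, p, a)
  "fenso" → 5 new (f, e, n, s, o)
  "ta" → 2 new (t, a)
  "dorvilinmor" → prefix "dor" already present; 8 new (v, i, l, i, n, m, o, r)
  "paventor" → 8 new (p, a, v, e, n, t, o, r)
  "dorgalsarven" → prefix "dor" already present; 9 new (g, a, l, s, a, r, v, e, n)
  "pavenlinmor" → prefix "paven" already present; 6 new (l, i, n, m, o, r)
  "dorrun" → prefix "dor" already present; 3 new (r, u, n)
  "dorventador" → prefix "dorv" already present; 7 new (e, n, t, a, d, o, r)
Total nodes = 8 + 4 + 4 + 5 + 5 + 2 + 8 + 8 + 9 + 6 + 3 + 7 = 69

69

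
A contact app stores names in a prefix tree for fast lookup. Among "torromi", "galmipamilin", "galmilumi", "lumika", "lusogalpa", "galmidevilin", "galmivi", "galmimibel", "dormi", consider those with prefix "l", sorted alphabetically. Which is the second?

Filter for "l…" and sort: "lumika", "lusogalpa"
Position 2: lusogalpa

lusogalpa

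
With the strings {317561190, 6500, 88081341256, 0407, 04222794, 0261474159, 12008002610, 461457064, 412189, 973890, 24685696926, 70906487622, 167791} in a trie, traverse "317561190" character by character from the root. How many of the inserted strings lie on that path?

Traverse "317561190" character by character; count nodes along the way that are marked as word ends.
Prefixes of the query that are stored words: "317561190"
Count: 1

1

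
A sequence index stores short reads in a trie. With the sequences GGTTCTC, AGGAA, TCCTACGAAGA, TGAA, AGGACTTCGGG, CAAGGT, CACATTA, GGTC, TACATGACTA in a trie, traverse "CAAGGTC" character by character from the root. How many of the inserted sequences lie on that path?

1

Traverse "CAAGGTC" character by character; count nodes along the way that are marked as word ends.
Prefixes of the query that are stored words: "CAAGGT"
Count: 1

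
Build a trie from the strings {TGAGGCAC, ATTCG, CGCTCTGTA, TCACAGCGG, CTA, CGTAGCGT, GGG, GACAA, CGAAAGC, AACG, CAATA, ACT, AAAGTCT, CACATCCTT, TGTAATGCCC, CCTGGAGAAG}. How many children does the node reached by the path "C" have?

4

Follow the path "C" to its node, then look at its outgoing edges.
Distinct next characters after "C": A, C, G, T.
That node has 4 child edges.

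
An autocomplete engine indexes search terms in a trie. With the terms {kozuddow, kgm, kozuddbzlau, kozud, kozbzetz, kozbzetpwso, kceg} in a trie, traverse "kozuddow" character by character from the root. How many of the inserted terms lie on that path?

Traverse "kozuddow" character by character; count nodes along the way that are marked as word ends.
Prefixes of the query that are stored words: "kozud", "kozuddow"
Count: 2

2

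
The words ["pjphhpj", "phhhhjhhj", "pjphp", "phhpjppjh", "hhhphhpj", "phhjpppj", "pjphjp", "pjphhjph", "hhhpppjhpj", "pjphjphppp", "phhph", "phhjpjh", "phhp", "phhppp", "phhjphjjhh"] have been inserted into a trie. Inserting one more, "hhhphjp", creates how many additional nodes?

2

Walking "hhhphjp" from the root, the first 5 characters ("hhhph") follow existing edges; "j" is the first miss.
New nodes needed: |"hhhphjp"| − 5 = 7 − 5 = 2.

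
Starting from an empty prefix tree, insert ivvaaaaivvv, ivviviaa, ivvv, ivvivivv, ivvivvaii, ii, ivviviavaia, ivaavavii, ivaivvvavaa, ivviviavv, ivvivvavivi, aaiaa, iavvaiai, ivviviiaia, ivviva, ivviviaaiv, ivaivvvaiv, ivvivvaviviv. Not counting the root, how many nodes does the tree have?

For each word, the new-node count is its length minus the longest prefix already in the trie:
  "ivvaaaaivvv" → 11 new (i, v, v, a, a, a, a, i, v, v, v)
  "ivviviaa" → prefix "ivv" already present; 5 new (i, v, i, a, a)
  "ivvv" → prefix "ivv" already present; 1 new (v)
  "ivvivivv" → prefix "ivvivi" already present; 2 new (v, v)
  "ivvivvaii" → prefix "ivviv" already present; 4 new (v, a, i, i)
  "ii" → prefix "i" already present; 1 new (i)
  "ivviviavaia" → prefix "ivvivia" already present; 4 new (v, a, i, a)
  "ivaavavii" → prefix "iv" already present; 7 new (a, a, v, a, v, i, i)
  "ivaivvvavaa" → prefix "iva" already present; 8 new (i, v, v, v, a, v, a, a)
  "ivviviavv" → prefix "ivviviav" already present; 1 new (v)
  "ivvivvavivi" → prefix "ivvivva" already present; 4 new (v, i, v, i)
  "aaiaa" → 5 new (a, a, i, a, a)
  "iavvaiai" → prefix "i" already present; 7 new (a, v, v, a, i, a, i)
  "ivviviiaia" → prefix "ivvivi" already present; 4 new (i, a, i, a)
  "ivviva" → prefix "ivviv" already present; 1 new (a)
  "ivviviaaiv" → prefix "ivviviaa" already present; 2 new (i, v)
  "ivaivvvaiv" → prefix "ivaivvva" already present; 2 new (i, v)
  "ivvivvaviviv" → prefix "ivvivvavivi" already present; 1 new (v)
Total nodes = 11 + 5 + 1 + 2 + 4 + 1 + 4 + 7 + 8 + 1 + 4 + 5 + 7 + 4 + 1 + 2 + 2 + 1 = 70

70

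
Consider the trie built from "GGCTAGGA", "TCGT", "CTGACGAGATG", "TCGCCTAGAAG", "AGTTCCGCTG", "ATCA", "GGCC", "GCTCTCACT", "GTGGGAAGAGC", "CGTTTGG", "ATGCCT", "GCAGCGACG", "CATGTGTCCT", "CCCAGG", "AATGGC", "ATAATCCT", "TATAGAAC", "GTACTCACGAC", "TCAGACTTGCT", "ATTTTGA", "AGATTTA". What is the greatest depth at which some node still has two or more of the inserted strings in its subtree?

3

Equivalently: take the maximum, over all pairs, of their longest common prefix length.
e.g. "GGCC" and "GGCTAGGA" share the prefix "GGC" of length 3; no pair shares a longer one.
Longest shared-prefix length: 3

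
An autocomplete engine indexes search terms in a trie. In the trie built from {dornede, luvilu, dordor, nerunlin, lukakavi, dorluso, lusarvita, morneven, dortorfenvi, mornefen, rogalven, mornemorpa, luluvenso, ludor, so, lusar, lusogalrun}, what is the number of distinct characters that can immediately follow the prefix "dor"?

Walk "dor" from the root, arriving at one node.
Distinct next characters after "dor": d, l, n, t.
That node has 4 child edges.

4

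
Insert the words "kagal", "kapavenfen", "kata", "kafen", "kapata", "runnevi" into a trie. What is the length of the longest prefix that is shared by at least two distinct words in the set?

Look for the deepest trie node that still has at least two words in its subtree.
"kapata" and "kapavenfen" agree on "kapa" (4 characters) before diverging; nothing deeper is shared.
Longest shared-prefix length: 4

4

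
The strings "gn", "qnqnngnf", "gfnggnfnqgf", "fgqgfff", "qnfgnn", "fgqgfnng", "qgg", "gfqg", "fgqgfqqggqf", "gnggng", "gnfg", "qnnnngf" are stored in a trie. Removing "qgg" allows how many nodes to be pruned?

2

Walk "qgg" from the leaf back toward the root, removing each node that no remaining word uses.
The suffix "gg" (2 nodes) is used only by "qgg"; the node for "q" still has the child "n", so pruning stops there.
Nodes removed: 2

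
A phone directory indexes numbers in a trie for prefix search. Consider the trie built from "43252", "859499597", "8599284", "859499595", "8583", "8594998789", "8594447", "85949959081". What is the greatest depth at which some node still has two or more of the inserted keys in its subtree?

Look for the deepest trie node that still has at least two words in its subtree.
"85949959081" and "859499595" agree on "85949959" (8 characters) before diverging; nothing deeper is shared.
Longest shared-prefix length: 8

8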